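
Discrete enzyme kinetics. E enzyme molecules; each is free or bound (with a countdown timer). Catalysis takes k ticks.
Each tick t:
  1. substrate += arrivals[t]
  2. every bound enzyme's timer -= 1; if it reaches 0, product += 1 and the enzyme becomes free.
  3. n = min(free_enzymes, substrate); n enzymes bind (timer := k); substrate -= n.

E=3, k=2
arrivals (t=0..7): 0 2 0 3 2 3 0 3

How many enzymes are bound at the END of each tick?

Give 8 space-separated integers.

t=0: arr=0 -> substrate=0 bound=0 product=0
t=1: arr=2 -> substrate=0 bound=2 product=0
t=2: arr=0 -> substrate=0 bound=2 product=0
t=3: arr=3 -> substrate=0 bound=3 product=2
t=4: arr=2 -> substrate=2 bound=3 product=2
t=5: arr=3 -> substrate=2 bound=3 product=5
t=6: arr=0 -> substrate=2 bound=3 product=5
t=7: arr=3 -> substrate=2 bound=3 product=8

Answer: 0 2 2 3 3 3 3 3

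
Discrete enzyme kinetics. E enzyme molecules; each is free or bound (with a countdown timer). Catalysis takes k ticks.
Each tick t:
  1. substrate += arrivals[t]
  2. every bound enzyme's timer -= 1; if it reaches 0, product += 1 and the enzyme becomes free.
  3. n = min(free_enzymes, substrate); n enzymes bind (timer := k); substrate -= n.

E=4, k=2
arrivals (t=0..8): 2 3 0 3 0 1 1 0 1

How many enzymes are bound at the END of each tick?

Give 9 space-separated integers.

Answer: 2 4 3 4 3 1 2 1 1

Derivation:
t=0: arr=2 -> substrate=0 bound=2 product=0
t=1: arr=3 -> substrate=1 bound=4 product=0
t=2: arr=0 -> substrate=0 bound=3 product=2
t=3: arr=3 -> substrate=0 bound=4 product=4
t=4: arr=0 -> substrate=0 bound=3 product=5
t=5: arr=1 -> substrate=0 bound=1 product=8
t=6: arr=1 -> substrate=0 bound=2 product=8
t=7: arr=0 -> substrate=0 bound=1 product=9
t=8: arr=1 -> substrate=0 bound=1 product=10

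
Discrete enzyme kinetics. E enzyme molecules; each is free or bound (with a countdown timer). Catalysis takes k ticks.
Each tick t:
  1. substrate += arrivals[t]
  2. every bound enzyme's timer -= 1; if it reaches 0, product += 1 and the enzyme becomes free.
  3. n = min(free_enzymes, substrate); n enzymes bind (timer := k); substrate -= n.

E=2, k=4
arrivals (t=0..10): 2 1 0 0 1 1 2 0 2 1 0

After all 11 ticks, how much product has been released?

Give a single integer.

t=0: arr=2 -> substrate=0 bound=2 product=0
t=1: arr=1 -> substrate=1 bound=2 product=0
t=2: arr=0 -> substrate=1 bound=2 product=0
t=3: arr=0 -> substrate=1 bound=2 product=0
t=4: arr=1 -> substrate=0 bound=2 product=2
t=5: arr=1 -> substrate=1 bound=2 product=2
t=6: arr=2 -> substrate=3 bound=2 product=2
t=7: arr=0 -> substrate=3 bound=2 product=2
t=8: arr=2 -> substrate=3 bound=2 product=4
t=9: arr=1 -> substrate=4 bound=2 product=4
t=10: arr=0 -> substrate=4 bound=2 product=4

Answer: 4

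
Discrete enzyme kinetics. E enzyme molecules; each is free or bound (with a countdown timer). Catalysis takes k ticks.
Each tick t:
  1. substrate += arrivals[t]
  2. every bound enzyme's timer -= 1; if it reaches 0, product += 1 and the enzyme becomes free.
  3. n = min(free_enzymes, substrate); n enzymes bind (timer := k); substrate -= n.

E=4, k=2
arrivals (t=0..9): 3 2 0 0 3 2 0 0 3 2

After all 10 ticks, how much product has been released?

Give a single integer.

Answer: 10

Derivation:
t=0: arr=3 -> substrate=0 bound=3 product=0
t=1: arr=2 -> substrate=1 bound=4 product=0
t=2: arr=0 -> substrate=0 bound=2 product=3
t=3: arr=0 -> substrate=0 bound=1 product=4
t=4: arr=3 -> substrate=0 bound=3 product=5
t=5: arr=2 -> substrate=1 bound=4 product=5
t=6: arr=0 -> substrate=0 bound=2 product=8
t=7: arr=0 -> substrate=0 bound=1 product=9
t=8: arr=3 -> substrate=0 bound=3 product=10
t=9: arr=2 -> substrate=1 bound=4 product=10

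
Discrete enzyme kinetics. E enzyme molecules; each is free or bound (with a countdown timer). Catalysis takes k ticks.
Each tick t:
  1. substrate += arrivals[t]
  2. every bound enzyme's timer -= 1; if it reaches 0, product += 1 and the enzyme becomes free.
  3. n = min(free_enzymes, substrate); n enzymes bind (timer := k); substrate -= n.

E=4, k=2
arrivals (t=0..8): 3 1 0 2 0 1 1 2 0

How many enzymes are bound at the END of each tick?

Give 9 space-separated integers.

Answer: 3 4 1 2 2 1 2 3 2

Derivation:
t=0: arr=3 -> substrate=0 bound=3 product=0
t=1: arr=1 -> substrate=0 bound=4 product=0
t=2: arr=0 -> substrate=0 bound=1 product=3
t=3: arr=2 -> substrate=0 bound=2 product=4
t=4: arr=0 -> substrate=0 bound=2 product=4
t=5: arr=1 -> substrate=0 bound=1 product=6
t=6: arr=1 -> substrate=0 bound=2 product=6
t=7: arr=2 -> substrate=0 bound=3 product=7
t=8: arr=0 -> substrate=0 bound=2 product=8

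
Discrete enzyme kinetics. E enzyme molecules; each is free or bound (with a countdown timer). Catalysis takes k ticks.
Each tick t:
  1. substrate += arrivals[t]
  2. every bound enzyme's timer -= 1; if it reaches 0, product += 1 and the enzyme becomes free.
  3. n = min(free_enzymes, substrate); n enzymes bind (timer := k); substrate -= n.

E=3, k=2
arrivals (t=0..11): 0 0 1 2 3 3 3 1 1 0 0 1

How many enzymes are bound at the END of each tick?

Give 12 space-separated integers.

Answer: 0 0 1 3 3 3 3 3 3 3 3 3

Derivation:
t=0: arr=0 -> substrate=0 bound=0 product=0
t=1: arr=0 -> substrate=0 bound=0 product=0
t=2: arr=1 -> substrate=0 bound=1 product=0
t=3: arr=2 -> substrate=0 bound=3 product=0
t=4: arr=3 -> substrate=2 bound=3 product=1
t=5: arr=3 -> substrate=3 bound=3 product=3
t=6: arr=3 -> substrate=5 bound=3 product=4
t=7: arr=1 -> substrate=4 bound=3 product=6
t=8: arr=1 -> substrate=4 bound=3 product=7
t=9: arr=0 -> substrate=2 bound=3 product=9
t=10: arr=0 -> substrate=1 bound=3 product=10
t=11: arr=1 -> substrate=0 bound=3 product=12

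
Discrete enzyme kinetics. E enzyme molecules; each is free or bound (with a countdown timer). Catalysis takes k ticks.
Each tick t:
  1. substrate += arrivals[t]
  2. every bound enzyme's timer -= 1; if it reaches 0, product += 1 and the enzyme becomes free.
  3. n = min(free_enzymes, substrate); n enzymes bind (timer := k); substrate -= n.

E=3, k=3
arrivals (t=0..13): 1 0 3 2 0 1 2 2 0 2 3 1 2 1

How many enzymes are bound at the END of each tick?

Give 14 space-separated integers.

Answer: 1 1 3 3 3 3 3 3 3 3 3 3 3 3

Derivation:
t=0: arr=1 -> substrate=0 bound=1 product=0
t=1: arr=0 -> substrate=0 bound=1 product=0
t=2: arr=3 -> substrate=1 bound=3 product=0
t=3: arr=2 -> substrate=2 bound=3 product=1
t=4: arr=0 -> substrate=2 bound=3 product=1
t=5: arr=1 -> substrate=1 bound=3 product=3
t=6: arr=2 -> substrate=2 bound=3 product=4
t=7: arr=2 -> substrate=4 bound=3 product=4
t=8: arr=0 -> substrate=2 bound=3 product=6
t=9: arr=2 -> substrate=3 bound=3 product=7
t=10: arr=3 -> substrate=6 bound=3 product=7
t=11: arr=1 -> substrate=5 bound=3 product=9
t=12: arr=2 -> substrate=6 bound=3 product=10
t=13: arr=1 -> substrate=7 bound=3 product=10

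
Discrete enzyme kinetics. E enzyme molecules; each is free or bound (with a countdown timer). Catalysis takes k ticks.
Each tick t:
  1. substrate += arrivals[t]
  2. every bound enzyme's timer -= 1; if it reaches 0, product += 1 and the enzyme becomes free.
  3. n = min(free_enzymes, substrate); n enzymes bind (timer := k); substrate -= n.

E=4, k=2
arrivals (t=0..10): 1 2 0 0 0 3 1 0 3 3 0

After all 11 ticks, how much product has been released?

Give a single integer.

t=0: arr=1 -> substrate=0 bound=1 product=0
t=1: arr=2 -> substrate=0 bound=3 product=0
t=2: arr=0 -> substrate=0 bound=2 product=1
t=3: arr=0 -> substrate=0 bound=0 product=3
t=4: arr=0 -> substrate=0 bound=0 product=3
t=5: arr=3 -> substrate=0 bound=3 product=3
t=6: arr=1 -> substrate=0 bound=4 product=3
t=7: arr=0 -> substrate=0 bound=1 product=6
t=8: arr=3 -> substrate=0 bound=3 product=7
t=9: arr=3 -> substrate=2 bound=4 product=7
t=10: arr=0 -> substrate=0 bound=3 product=10

Answer: 10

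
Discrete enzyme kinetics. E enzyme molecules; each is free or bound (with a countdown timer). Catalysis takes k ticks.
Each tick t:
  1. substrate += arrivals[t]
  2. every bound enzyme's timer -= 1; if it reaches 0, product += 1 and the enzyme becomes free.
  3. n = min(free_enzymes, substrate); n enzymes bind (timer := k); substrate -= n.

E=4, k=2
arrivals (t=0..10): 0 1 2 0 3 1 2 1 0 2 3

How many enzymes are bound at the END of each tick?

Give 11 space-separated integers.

t=0: arr=0 -> substrate=0 bound=0 product=0
t=1: arr=1 -> substrate=0 bound=1 product=0
t=2: arr=2 -> substrate=0 bound=3 product=0
t=3: arr=0 -> substrate=0 bound=2 product=1
t=4: arr=3 -> substrate=0 bound=3 product=3
t=5: arr=1 -> substrate=0 bound=4 product=3
t=6: arr=2 -> substrate=0 bound=3 product=6
t=7: arr=1 -> substrate=0 bound=3 product=7
t=8: arr=0 -> substrate=0 bound=1 product=9
t=9: arr=2 -> substrate=0 bound=2 product=10
t=10: arr=3 -> substrate=1 bound=4 product=10

Answer: 0 1 3 2 3 4 3 3 1 2 4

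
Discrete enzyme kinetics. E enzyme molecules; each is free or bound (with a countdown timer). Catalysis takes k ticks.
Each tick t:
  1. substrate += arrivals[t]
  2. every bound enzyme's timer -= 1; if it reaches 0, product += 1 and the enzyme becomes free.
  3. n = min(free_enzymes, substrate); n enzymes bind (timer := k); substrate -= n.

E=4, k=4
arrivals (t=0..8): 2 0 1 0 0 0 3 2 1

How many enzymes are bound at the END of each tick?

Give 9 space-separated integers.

t=0: arr=2 -> substrate=0 bound=2 product=0
t=1: arr=0 -> substrate=0 bound=2 product=0
t=2: arr=1 -> substrate=0 bound=3 product=0
t=3: arr=0 -> substrate=0 bound=3 product=0
t=4: arr=0 -> substrate=0 bound=1 product=2
t=5: arr=0 -> substrate=0 bound=1 product=2
t=6: arr=3 -> substrate=0 bound=3 product=3
t=7: arr=2 -> substrate=1 bound=4 product=3
t=8: arr=1 -> substrate=2 bound=4 product=3

Answer: 2 2 3 3 1 1 3 4 4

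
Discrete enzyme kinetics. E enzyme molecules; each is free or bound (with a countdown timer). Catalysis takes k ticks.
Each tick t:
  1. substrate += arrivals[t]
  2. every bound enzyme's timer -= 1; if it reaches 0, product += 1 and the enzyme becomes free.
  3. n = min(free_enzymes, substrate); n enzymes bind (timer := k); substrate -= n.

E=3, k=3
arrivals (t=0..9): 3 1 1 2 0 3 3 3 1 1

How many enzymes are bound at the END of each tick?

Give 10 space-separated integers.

Answer: 3 3 3 3 3 3 3 3 3 3

Derivation:
t=0: arr=3 -> substrate=0 bound=3 product=0
t=1: arr=1 -> substrate=1 bound=3 product=0
t=2: arr=1 -> substrate=2 bound=3 product=0
t=3: arr=2 -> substrate=1 bound=3 product=3
t=4: arr=0 -> substrate=1 bound=3 product=3
t=5: arr=3 -> substrate=4 bound=3 product=3
t=6: arr=3 -> substrate=4 bound=3 product=6
t=7: arr=3 -> substrate=7 bound=3 product=6
t=8: arr=1 -> substrate=8 bound=3 product=6
t=9: arr=1 -> substrate=6 bound=3 product=9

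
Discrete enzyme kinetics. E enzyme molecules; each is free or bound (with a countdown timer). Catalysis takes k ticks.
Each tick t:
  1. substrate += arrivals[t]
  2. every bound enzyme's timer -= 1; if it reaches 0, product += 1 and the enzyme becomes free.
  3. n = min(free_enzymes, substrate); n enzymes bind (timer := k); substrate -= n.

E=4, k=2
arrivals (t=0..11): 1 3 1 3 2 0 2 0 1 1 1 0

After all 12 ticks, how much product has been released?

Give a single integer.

t=0: arr=1 -> substrate=0 bound=1 product=0
t=1: arr=3 -> substrate=0 bound=4 product=0
t=2: arr=1 -> substrate=0 bound=4 product=1
t=3: arr=3 -> substrate=0 bound=4 product=4
t=4: arr=2 -> substrate=1 bound=4 product=5
t=5: arr=0 -> substrate=0 bound=2 product=8
t=6: arr=2 -> substrate=0 bound=3 product=9
t=7: arr=0 -> substrate=0 bound=2 product=10
t=8: arr=1 -> substrate=0 bound=1 product=12
t=9: arr=1 -> substrate=0 bound=2 product=12
t=10: arr=1 -> substrate=0 bound=2 product=13
t=11: arr=0 -> substrate=0 bound=1 product=14

Answer: 14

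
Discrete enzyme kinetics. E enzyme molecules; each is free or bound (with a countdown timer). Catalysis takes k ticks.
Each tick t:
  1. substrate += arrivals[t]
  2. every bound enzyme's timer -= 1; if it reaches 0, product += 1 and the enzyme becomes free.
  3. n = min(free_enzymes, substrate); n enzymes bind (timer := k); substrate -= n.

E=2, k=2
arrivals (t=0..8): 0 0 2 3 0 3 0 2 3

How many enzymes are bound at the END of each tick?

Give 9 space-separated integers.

t=0: arr=0 -> substrate=0 bound=0 product=0
t=1: arr=0 -> substrate=0 bound=0 product=0
t=2: arr=2 -> substrate=0 bound=2 product=0
t=3: arr=3 -> substrate=3 bound=2 product=0
t=4: arr=0 -> substrate=1 bound=2 product=2
t=5: arr=3 -> substrate=4 bound=2 product=2
t=6: arr=0 -> substrate=2 bound=2 product=4
t=7: arr=2 -> substrate=4 bound=2 product=4
t=8: arr=3 -> substrate=5 bound=2 product=6

Answer: 0 0 2 2 2 2 2 2 2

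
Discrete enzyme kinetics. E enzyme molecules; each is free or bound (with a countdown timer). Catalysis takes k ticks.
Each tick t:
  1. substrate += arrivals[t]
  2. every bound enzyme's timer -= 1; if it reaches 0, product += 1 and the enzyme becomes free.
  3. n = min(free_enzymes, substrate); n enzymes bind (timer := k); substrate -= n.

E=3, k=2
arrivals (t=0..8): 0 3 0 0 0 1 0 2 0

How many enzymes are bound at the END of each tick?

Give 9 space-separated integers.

Answer: 0 3 3 0 0 1 1 2 2

Derivation:
t=0: arr=0 -> substrate=0 bound=0 product=0
t=1: arr=3 -> substrate=0 bound=3 product=0
t=2: arr=0 -> substrate=0 bound=3 product=0
t=3: arr=0 -> substrate=0 bound=0 product=3
t=4: arr=0 -> substrate=0 bound=0 product=3
t=5: arr=1 -> substrate=0 bound=1 product=3
t=6: arr=0 -> substrate=0 bound=1 product=3
t=7: arr=2 -> substrate=0 bound=2 product=4
t=8: arr=0 -> substrate=0 bound=2 product=4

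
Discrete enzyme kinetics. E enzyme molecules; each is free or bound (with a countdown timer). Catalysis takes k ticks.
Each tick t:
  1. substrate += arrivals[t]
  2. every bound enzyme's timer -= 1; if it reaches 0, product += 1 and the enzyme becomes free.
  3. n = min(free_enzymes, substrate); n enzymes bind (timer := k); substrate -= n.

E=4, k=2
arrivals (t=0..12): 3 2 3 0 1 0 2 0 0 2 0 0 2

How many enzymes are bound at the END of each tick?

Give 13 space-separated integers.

Answer: 3 4 4 4 2 1 2 2 0 2 2 0 2

Derivation:
t=0: arr=3 -> substrate=0 bound=3 product=0
t=1: arr=2 -> substrate=1 bound=4 product=0
t=2: arr=3 -> substrate=1 bound=4 product=3
t=3: arr=0 -> substrate=0 bound=4 product=4
t=4: arr=1 -> substrate=0 bound=2 product=7
t=5: arr=0 -> substrate=0 bound=1 product=8
t=6: arr=2 -> substrate=0 bound=2 product=9
t=7: arr=0 -> substrate=0 bound=2 product=9
t=8: arr=0 -> substrate=0 bound=0 product=11
t=9: arr=2 -> substrate=0 bound=2 product=11
t=10: arr=0 -> substrate=0 bound=2 product=11
t=11: arr=0 -> substrate=0 bound=0 product=13
t=12: arr=2 -> substrate=0 bound=2 product=13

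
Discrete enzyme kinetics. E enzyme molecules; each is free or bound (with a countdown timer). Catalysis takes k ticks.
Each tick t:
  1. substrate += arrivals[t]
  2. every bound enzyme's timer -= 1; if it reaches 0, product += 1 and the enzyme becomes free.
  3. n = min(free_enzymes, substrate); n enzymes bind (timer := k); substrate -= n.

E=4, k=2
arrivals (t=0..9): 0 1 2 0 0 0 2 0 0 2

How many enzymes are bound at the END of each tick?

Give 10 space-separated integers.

Answer: 0 1 3 2 0 0 2 2 0 2

Derivation:
t=0: arr=0 -> substrate=0 bound=0 product=0
t=1: arr=1 -> substrate=0 bound=1 product=0
t=2: arr=2 -> substrate=0 bound=3 product=0
t=3: arr=0 -> substrate=0 bound=2 product=1
t=4: arr=0 -> substrate=0 bound=0 product=3
t=5: arr=0 -> substrate=0 bound=0 product=3
t=6: arr=2 -> substrate=0 bound=2 product=3
t=7: arr=0 -> substrate=0 bound=2 product=3
t=8: arr=0 -> substrate=0 bound=0 product=5
t=9: arr=2 -> substrate=0 bound=2 product=5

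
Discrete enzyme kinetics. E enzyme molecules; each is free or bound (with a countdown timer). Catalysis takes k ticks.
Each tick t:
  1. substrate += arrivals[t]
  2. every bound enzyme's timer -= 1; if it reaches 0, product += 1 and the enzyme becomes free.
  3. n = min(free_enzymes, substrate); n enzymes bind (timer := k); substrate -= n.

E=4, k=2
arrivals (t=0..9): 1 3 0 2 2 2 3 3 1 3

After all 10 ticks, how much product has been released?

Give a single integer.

t=0: arr=1 -> substrate=0 bound=1 product=0
t=1: arr=3 -> substrate=0 bound=4 product=0
t=2: arr=0 -> substrate=0 bound=3 product=1
t=3: arr=2 -> substrate=0 bound=2 product=4
t=4: arr=2 -> substrate=0 bound=4 product=4
t=5: arr=2 -> substrate=0 bound=4 product=6
t=6: arr=3 -> substrate=1 bound=4 product=8
t=7: arr=3 -> substrate=2 bound=4 product=10
t=8: arr=1 -> substrate=1 bound=4 product=12
t=9: arr=3 -> substrate=2 bound=4 product=14

Answer: 14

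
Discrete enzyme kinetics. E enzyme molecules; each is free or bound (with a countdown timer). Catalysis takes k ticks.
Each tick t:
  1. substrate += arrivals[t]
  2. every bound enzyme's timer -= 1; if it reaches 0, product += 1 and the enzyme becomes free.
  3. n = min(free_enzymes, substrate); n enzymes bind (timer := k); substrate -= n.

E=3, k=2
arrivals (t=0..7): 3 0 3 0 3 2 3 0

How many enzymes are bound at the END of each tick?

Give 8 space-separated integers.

t=0: arr=3 -> substrate=0 bound=3 product=0
t=1: arr=0 -> substrate=0 bound=3 product=0
t=2: arr=3 -> substrate=0 bound=3 product=3
t=3: arr=0 -> substrate=0 bound=3 product=3
t=4: arr=3 -> substrate=0 bound=3 product=6
t=5: arr=2 -> substrate=2 bound=3 product=6
t=6: arr=3 -> substrate=2 bound=3 product=9
t=7: arr=0 -> substrate=2 bound=3 product=9

Answer: 3 3 3 3 3 3 3 3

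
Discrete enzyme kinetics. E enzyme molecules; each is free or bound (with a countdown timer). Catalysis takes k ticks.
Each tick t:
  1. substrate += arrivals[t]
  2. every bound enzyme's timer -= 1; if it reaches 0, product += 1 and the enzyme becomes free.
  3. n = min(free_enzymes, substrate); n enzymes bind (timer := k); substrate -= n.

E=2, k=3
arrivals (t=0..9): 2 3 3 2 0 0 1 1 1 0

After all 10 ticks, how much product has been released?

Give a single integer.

Answer: 6

Derivation:
t=0: arr=2 -> substrate=0 bound=2 product=0
t=1: arr=3 -> substrate=3 bound=2 product=0
t=2: arr=3 -> substrate=6 bound=2 product=0
t=3: arr=2 -> substrate=6 bound=2 product=2
t=4: arr=0 -> substrate=6 bound=2 product=2
t=5: arr=0 -> substrate=6 bound=2 product=2
t=6: arr=1 -> substrate=5 bound=2 product=4
t=7: arr=1 -> substrate=6 bound=2 product=4
t=8: arr=1 -> substrate=7 bound=2 product=4
t=9: arr=0 -> substrate=5 bound=2 product=6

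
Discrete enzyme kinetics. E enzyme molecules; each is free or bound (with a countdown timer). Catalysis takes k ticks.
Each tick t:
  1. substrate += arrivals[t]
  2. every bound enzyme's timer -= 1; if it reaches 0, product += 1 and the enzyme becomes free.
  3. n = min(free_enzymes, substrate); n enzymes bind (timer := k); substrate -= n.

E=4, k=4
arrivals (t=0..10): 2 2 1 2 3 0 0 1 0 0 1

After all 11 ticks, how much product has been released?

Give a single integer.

t=0: arr=2 -> substrate=0 bound=2 product=0
t=1: arr=2 -> substrate=0 bound=4 product=0
t=2: arr=1 -> substrate=1 bound=4 product=0
t=3: arr=2 -> substrate=3 bound=4 product=0
t=4: arr=3 -> substrate=4 bound=4 product=2
t=5: arr=0 -> substrate=2 bound=4 product=4
t=6: arr=0 -> substrate=2 bound=4 product=4
t=7: arr=1 -> substrate=3 bound=4 product=4
t=8: arr=0 -> substrate=1 bound=4 product=6
t=9: arr=0 -> substrate=0 bound=3 product=8
t=10: arr=1 -> substrate=0 bound=4 product=8

Answer: 8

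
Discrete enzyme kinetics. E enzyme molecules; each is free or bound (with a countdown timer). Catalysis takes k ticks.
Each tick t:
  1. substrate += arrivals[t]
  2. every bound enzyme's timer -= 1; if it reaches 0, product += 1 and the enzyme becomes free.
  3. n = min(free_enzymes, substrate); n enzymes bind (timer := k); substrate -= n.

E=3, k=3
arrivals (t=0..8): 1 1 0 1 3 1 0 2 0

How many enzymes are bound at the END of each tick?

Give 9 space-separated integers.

Answer: 1 2 2 2 3 3 3 3 3

Derivation:
t=0: arr=1 -> substrate=0 bound=1 product=0
t=1: arr=1 -> substrate=0 bound=2 product=0
t=2: arr=0 -> substrate=0 bound=2 product=0
t=3: arr=1 -> substrate=0 bound=2 product=1
t=4: arr=3 -> substrate=1 bound=3 product=2
t=5: arr=1 -> substrate=2 bound=3 product=2
t=6: arr=0 -> substrate=1 bound=3 product=3
t=7: arr=2 -> substrate=1 bound=3 product=5
t=8: arr=0 -> substrate=1 bound=3 product=5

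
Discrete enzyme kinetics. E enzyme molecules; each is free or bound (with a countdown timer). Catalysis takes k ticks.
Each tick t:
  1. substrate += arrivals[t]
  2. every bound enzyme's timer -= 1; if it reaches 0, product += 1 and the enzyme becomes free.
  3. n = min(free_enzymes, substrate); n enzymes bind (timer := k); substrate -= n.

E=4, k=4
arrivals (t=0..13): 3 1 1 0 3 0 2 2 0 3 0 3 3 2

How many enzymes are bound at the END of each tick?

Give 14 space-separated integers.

Answer: 3 4 4 4 4 4 4 4 4 4 4 4 4 4

Derivation:
t=0: arr=3 -> substrate=0 bound=3 product=0
t=1: arr=1 -> substrate=0 bound=4 product=0
t=2: arr=1 -> substrate=1 bound=4 product=0
t=3: arr=0 -> substrate=1 bound=4 product=0
t=4: arr=3 -> substrate=1 bound=4 product=3
t=5: arr=0 -> substrate=0 bound=4 product=4
t=6: arr=2 -> substrate=2 bound=4 product=4
t=7: arr=2 -> substrate=4 bound=4 product=4
t=8: arr=0 -> substrate=1 bound=4 product=7
t=9: arr=3 -> substrate=3 bound=4 product=8
t=10: arr=0 -> substrate=3 bound=4 product=8
t=11: arr=3 -> substrate=6 bound=4 product=8
t=12: arr=3 -> substrate=6 bound=4 product=11
t=13: arr=2 -> substrate=7 bound=4 product=12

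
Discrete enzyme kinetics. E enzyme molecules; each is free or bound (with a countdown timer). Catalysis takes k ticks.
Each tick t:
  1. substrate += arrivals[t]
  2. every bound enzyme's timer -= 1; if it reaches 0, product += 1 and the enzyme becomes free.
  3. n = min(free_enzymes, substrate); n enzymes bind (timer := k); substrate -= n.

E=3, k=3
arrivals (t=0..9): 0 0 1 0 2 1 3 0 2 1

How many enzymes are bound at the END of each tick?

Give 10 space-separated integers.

Answer: 0 0 1 1 3 3 3 3 3 3

Derivation:
t=0: arr=0 -> substrate=0 bound=0 product=0
t=1: arr=0 -> substrate=0 bound=0 product=0
t=2: arr=1 -> substrate=0 bound=1 product=0
t=3: arr=0 -> substrate=0 bound=1 product=0
t=4: arr=2 -> substrate=0 bound=3 product=0
t=5: arr=1 -> substrate=0 bound=3 product=1
t=6: arr=3 -> substrate=3 bound=3 product=1
t=7: arr=0 -> substrate=1 bound=3 product=3
t=8: arr=2 -> substrate=2 bound=3 product=4
t=9: arr=1 -> substrate=3 bound=3 product=4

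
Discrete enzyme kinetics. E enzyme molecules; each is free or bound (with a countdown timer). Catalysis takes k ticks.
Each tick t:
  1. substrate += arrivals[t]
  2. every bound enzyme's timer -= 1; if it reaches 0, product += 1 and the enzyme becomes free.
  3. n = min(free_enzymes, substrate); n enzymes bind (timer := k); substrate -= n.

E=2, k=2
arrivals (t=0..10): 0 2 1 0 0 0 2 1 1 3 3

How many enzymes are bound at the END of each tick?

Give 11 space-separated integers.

t=0: arr=0 -> substrate=0 bound=0 product=0
t=1: arr=2 -> substrate=0 bound=2 product=0
t=2: arr=1 -> substrate=1 bound=2 product=0
t=3: arr=0 -> substrate=0 bound=1 product=2
t=4: arr=0 -> substrate=0 bound=1 product=2
t=5: arr=0 -> substrate=0 bound=0 product=3
t=6: arr=2 -> substrate=0 bound=2 product=3
t=7: arr=1 -> substrate=1 bound=2 product=3
t=8: arr=1 -> substrate=0 bound=2 product=5
t=9: arr=3 -> substrate=3 bound=2 product=5
t=10: arr=3 -> substrate=4 bound=2 product=7

Answer: 0 2 2 1 1 0 2 2 2 2 2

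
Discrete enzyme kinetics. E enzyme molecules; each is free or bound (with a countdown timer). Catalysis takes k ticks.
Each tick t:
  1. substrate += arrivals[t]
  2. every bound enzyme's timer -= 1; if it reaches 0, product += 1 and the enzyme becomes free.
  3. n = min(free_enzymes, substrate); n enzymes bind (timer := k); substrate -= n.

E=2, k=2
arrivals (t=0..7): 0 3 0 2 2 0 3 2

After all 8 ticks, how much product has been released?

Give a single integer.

Answer: 6

Derivation:
t=0: arr=0 -> substrate=0 bound=0 product=0
t=1: arr=3 -> substrate=1 bound=2 product=0
t=2: arr=0 -> substrate=1 bound=2 product=0
t=3: arr=2 -> substrate=1 bound=2 product=2
t=4: arr=2 -> substrate=3 bound=2 product=2
t=5: arr=0 -> substrate=1 bound=2 product=4
t=6: arr=3 -> substrate=4 bound=2 product=4
t=7: arr=2 -> substrate=4 bound=2 product=6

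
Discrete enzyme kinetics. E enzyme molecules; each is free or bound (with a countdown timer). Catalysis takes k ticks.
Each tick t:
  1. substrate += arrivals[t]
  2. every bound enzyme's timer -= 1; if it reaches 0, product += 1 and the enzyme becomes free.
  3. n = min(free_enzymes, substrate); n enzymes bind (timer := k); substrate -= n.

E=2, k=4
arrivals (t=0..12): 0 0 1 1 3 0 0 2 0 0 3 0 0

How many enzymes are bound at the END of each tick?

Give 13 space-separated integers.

Answer: 0 0 1 2 2 2 2 2 2 2 2 2 2

Derivation:
t=0: arr=0 -> substrate=0 bound=0 product=0
t=1: arr=0 -> substrate=0 bound=0 product=0
t=2: arr=1 -> substrate=0 bound=1 product=0
t=3: arr=1 -> substrate=0 bound=2 product=0
t=4: arr=3 -> substrate=3 bound=2 product=0
t=5: arr=0 -> substrate=3 bound=2 product=0
t=6: arr=0 -> substrate=2 bound=2 product=1
t=7: arr=2 -> substrate=3 bound=2 product=2
t=8: arr=0 -> substrate=3 bound=2 product=2
t=9: arr=0 -> substrate=3 bound=2 product=2
t=10: arr=3 -> substrate=5 bound=2 product=3
t=11: arr=0 -> substrate=4 bound=2 product=4
t=12: arr=0 -> substrate=4 bound=2 product=4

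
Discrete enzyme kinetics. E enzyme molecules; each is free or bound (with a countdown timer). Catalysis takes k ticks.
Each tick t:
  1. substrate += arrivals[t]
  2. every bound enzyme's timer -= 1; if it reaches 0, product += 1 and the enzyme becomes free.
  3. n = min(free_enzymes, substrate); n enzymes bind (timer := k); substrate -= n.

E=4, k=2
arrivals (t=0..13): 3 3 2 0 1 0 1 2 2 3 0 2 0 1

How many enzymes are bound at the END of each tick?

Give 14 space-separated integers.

t=0: arr=3 -> substrate=0 bound=3 product=0
t=1: arr=3 -> substrate=2 bound=4 product=0
t=2: arr=2 -> substrate=1 bound=4 product=3
t=3: arr=0 -> substrate=0 bound=4 product=4
t=4: arr=1 -> substrate=0 bound=2 product=7
t=5: arr=0 -> substrate=0 bound=1 product=8
t=6: arr=1 -> substrate=0 bound=1 product=9
t=7: arr=2 -> substrate=0 bound=3 product=9
t=8: arr=2 -> substrate=0 bound=4 product=10
t=9: arr=3 -> substrate=1 bound=4 product=12
t=10: arr=0 -> substrate=0 bound=3 product=14
t=11: arr=2 -> substrate=0 bound=3 product=16
t=12: arr=0 -> substrate=0 bound=2 product=17
t=13: arr=1 -> substrate=0 bound=1 product=19

Answer: 3 4 4 4 2 1 1 3 4 4 3 3 2 1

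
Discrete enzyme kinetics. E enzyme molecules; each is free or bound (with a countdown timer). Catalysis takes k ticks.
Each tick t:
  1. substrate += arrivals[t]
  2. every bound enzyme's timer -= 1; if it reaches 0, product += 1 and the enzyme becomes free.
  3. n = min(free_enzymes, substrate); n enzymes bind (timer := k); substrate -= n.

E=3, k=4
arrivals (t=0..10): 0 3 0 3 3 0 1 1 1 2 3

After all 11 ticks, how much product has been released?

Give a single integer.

Answer: 6

Derivation:
t=0: arr=0 -> substrate=0 bound=0 product=0
t=1: arr=3 -> substrate=0 bound=3 product=0
t=2: arr=0 -> substrate=0 bound=3 product=0
t=3: arr=3 -> substrate=3 bound=3 product=0
t=4: arr=3 -> substrate=6 bound=3 product=0
t=5: arr=0 -> substrate=3 bound=3 product=3
t=6: arr=1 -> substrate=4 bound=3 product=3
t=7: arr=1 -> substrate=5 bound=3 product=3
t=8: arr=1 -> substrate=6 bound=3 product=3
t=9: arr=2 -> substrate=5 bound=3 product=6
t=10: arr=3 -> substrate=8 bound=3 product=6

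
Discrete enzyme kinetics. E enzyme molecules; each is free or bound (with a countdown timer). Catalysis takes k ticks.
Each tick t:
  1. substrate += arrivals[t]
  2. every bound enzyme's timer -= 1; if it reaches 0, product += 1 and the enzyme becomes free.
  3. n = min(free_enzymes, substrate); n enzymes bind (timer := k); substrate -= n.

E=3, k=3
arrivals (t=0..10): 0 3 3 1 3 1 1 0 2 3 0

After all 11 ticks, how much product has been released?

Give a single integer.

Answer: 9

Derivation:
t=0: arr=0 -> substrate=0 bound=0 product=0
t=1: arr=3 -> substrate=0 bound=3 product=0
t=2: arr=3 -> substrate=3 bound=3 product=0
t=3: arr=1 -> substrate=4 bound=3 product=0
t=4: arr=3 -> substrate=4 bound=3 product=3
t=5: arr=1 -> substrate=5 bound=3 product=3
t=6: arr=1 -> substrate=6 bound=3 product=3
t=7: arr=0 -> substrate=3 bound=3 product=6
t=8: arr=2 -> substrate=5 bound=3 product=6
t=9: arr=3 -> substrate=8 bound=3 product=6
t=10: arr=0 -> substrate=5 bound=3 product=9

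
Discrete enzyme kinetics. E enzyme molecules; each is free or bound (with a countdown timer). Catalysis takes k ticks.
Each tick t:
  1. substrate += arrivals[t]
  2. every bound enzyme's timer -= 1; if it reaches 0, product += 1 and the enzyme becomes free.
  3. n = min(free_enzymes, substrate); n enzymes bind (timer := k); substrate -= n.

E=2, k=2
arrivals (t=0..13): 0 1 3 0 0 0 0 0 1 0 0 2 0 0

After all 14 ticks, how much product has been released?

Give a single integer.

Answer: 7

Derivation:
t=0: arr=0 -> substrate=0 bound=0 product=0
t=1: arr=1 -> substrate=0 bound=1 product=0
t=2: arr=3 -> substrate=2 bound=2 product=0
t=3: arr=0 -> substrate=1 bound=2 product=1
t=4: arr=0 -> substrate=0 bound=2 product=2
t=5: arr=0 -> substrate=0 bound=1 product=3
t=6: arr=0 -> substrate=0 bound=0 product=4
t=7: arr=0 -> substrate=0 bound=0 product=4
t=8: arr=1 -> substrate=0 bound=1 product=4
t=9: arr=0 -> substrate=0 bound=1 product=4
t=10: arr=0 -> substrate=0 bound=0 product=5
t=11: arr=2 -> substrate=0 bound=2 product=5
t=12: arr=0 -> substrate=0 bound=2 product=5
t=13: arr=0 -> substrate=0 bound=0 product=7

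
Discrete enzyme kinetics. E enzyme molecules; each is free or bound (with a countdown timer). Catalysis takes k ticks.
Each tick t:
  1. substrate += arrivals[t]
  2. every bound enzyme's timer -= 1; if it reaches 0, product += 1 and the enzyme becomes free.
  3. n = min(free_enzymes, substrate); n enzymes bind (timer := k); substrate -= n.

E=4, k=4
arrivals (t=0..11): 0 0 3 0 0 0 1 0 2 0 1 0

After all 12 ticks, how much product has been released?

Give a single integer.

Answer: 4

Derivation:
t=0: arr=0 -> substrate=0 bound=0 product=0
t=1: arr=0 -> substrate=0 bound=0 product=0
t=2: arr=3 -> substrate=0 bound=3 product=0
t=3: arr=0 -> substrate=0 bound=3 product=0
t=4: arr=0 -> substrate=0 bound=3 product=0
t=5: arr=0 -> substrate=0 bound=3 product=0
t=6: arr=1 -> substrate=0 bound=1 product=3
t=7: arr=0 -> substrate=0 bound=1 product=3
t=8: arr=2 -> substrate=0 bound=3 product=3
t=9: arr=0 -> substrate=0 bound=3 product=3
t=10: arr=1 -> substrate=0 bound=3 product=4
t=11: arr=0 -> substrate=0 bound=3 product=4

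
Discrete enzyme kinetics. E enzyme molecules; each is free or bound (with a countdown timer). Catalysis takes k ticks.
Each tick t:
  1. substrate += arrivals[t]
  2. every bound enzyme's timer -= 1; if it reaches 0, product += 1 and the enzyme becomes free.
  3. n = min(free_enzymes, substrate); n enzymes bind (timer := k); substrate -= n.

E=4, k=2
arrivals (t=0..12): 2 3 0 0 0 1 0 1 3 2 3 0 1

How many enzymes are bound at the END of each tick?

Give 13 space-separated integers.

t=0: arr=2 -> substrate=0 bound=2 product=0
t=1: arr=3 -> substrate=1 bound=4 product=0
t=2: arr=0 -> substrate=0 bound=3 product=2
t=3: arr=0 -> substrate=0 bound=1 product=4
t=4: arr=0 -> substrate=0 bound=0 product=5
t=5: arr=1 -> substrate=0 bound=1 product=5
t=6: arr=0 -> substrate=0 bound=1 product=5
t=7: arr=1 -> substrate=0 bound=1 product=6
t=8: arr=3 -> substrate=0 bound=4 product=6
t=9: arr=2 -> substrate=1 bound=4 product=7
t=10: arr=3 -> substrate=1 bound=4 product=10
t=11: arr=0 -> substrate=0 bound=4 product=11
t=12: arr=1 -> substrate=0 bound=2 product=14

Answer: 2 4 3 1 0 1 1 1 4 4 4 4 2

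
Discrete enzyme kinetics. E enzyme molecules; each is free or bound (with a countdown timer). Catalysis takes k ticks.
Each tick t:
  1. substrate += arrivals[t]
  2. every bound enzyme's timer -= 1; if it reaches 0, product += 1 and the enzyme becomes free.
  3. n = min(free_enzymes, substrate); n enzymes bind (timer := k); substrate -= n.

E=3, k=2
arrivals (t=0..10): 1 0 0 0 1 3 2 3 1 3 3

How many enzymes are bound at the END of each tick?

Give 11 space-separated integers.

Answer: 1 1 0 0 1 3 3 3 3 3 3

Derivation:
t=0: arr=1 -> substrate=0 bound=1 product=0
t=1: arr=0 -> substrate=0 bound=1 product=0
t=2: arr=0 -> substrate=0 bound=0 product=1
t=3: arr=0 -> substrate=0 bound=0 product=1
t=4: arr=1 -> substrate=0 bound=1 product=1
t=5: arr=3 -> substrate=1 bound=3 product=1
t=6: arr=2 -> substrate=2 bound=3 product=2
t=7: arr=3 -> substrate=3 bound=3 product=4
t=8: arr=1 -> substrate=3 bound=3 product=5
t=9: arr=3 -> substrate=4 bound=3 product=7
t=10: arr=3 -> substrate=6 bound=3 product=8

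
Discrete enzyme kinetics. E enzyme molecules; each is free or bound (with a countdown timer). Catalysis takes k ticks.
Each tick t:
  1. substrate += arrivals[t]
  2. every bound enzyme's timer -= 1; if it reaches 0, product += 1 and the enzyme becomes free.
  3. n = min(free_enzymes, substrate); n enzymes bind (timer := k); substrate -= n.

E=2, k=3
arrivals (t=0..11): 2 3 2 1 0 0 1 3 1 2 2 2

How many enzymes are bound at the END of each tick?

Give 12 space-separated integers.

t=0: arr=2 -> substrate=0 bound=2 product=0
t=1: arr=3 -> substrate=3 bound=2 product=0
t=2: arr=2 -> substrate=5 bound=2 product=0
t=3: arr=1 -> substrate=4 bound=2 product=2
t=4: arr=0 -> substrate=4 bound=2 product=2
t=5: arr=0 -> substrate=4 bound=2 product=2
t=6: arr=1 -> substrate=3 bound=2 product=4
t=7: arr=3 -> substrate=6 bound=2 product=4
t=8: arr=1 -> substrate=7 bound=2 product=4
t=9: arr=2 -> substrate=7 bound=2 product=6
t=10: arr=2 -> substrate=9 bound=2 product=6
t=11: arr=2 -> substrate=11 bound=2 product=6

Answer: 2 2 2 2 2 2 2 2 2 2 2 2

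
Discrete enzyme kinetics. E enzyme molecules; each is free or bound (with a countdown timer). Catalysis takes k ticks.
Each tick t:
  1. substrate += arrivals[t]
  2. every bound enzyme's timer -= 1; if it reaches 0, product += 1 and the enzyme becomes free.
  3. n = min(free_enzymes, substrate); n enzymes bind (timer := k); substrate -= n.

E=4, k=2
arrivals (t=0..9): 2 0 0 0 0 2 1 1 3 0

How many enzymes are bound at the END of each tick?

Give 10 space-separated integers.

Answer: 2 2 0 0 0 2 3 2 4 3

Derivation:
t=0: arr=2 -> substrate=0 bound=2 product=0
t=1: arr=0 -> substrate=0 bound=2 product=0
t=2: arr=0 -> substrate=0 bound=0 product=2
t=3: arr=0 -> substrate=0 bound=0 product=2
t=4: arr=0 -> substrate=0 bound=0 product=2
t=5: arr=2 -> substrate=0 bound=2 product=2
t=6: arr=1 -> substrate=0 bound=3 product=2
t=7: arr=1 -> substrate=0 bound=2 product=4
t=8: arr=3 -> substrate=0 bound=4 product=5
t=9: arr=0 -> substrate=0 bound=3 product=6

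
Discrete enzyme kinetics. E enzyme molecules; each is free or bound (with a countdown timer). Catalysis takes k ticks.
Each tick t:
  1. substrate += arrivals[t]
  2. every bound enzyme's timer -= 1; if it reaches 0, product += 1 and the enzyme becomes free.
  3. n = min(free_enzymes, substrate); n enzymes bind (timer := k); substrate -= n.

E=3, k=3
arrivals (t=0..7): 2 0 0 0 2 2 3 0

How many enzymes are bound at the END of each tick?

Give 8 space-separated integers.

Answer: 2 2 2 0 2 3 3 3

Derivation:
t=0: arr=2 -> substrate=0 bound=2 product=0
t=1: arr=0 -> substrate=0 bound=2 product=0
t=2: arr=0 -> substrate=0 bound=2 product=0
t=3: arr=0 -> substrate=0 bound=0 product=2
t=4: arr=2 -> substrate=0 bound=2 product=2
t=5: arr=2 -> substrate=1 bound=3 product=2
t=6: arr=3 -> substrate=4 bound=3 product=2
t=7: arr=0 -> substrate=2 bound=3 product=4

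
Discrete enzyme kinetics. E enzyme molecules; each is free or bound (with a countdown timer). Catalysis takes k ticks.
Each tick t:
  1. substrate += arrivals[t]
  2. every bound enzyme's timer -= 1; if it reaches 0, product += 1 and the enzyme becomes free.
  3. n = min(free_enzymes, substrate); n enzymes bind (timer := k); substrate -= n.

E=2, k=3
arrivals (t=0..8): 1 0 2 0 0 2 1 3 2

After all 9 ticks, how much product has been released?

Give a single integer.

Answer: 4

Derivation:
t=0: arr=1 -> substrate=0 bound=1 product=0
t=1: arr=0 -> substrate=0 bound=1 product=0
t=2: arr=2 -> substrate=1 bound=2 product=0
t=3: arr=0 -> substrate=0 bound=2 product=1
t=4: arr=0 -> substrate=0 bound=2 product=1
t=5: arr=2 -> substrate=1 bound=2 product=2
t=6: arr=1 -> substrate=1 bound=2 product=3
t=7: arr=3 -> substrate=4 bound=2 product=3
t=8: arr=2 -> substrate=5 bound=2 product=4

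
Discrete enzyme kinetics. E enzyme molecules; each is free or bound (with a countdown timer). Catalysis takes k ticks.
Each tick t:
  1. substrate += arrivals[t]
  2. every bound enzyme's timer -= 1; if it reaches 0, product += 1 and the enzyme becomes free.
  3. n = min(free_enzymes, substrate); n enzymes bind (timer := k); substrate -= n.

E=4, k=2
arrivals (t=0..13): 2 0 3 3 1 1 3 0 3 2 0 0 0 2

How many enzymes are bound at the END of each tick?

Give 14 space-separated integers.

t=0: arr=2 -> substrate=0 bound=2 product=0
t=1: arr=0 -> substrate=0 bound=2 product=0
t=2: arr=3 -> substrate=0 bound=3 product=2
t=3: arr=3 -> substrate=2 bound=4 product=2
t=4: arr=1 -> substrate=0 bound=4 product=5
t=5: arr=1 -> substrate=0 bound=4 product=6
t=6: arr=3 -> substrate=0 bound=4 product=9
t=7: arr=0 -> substrate=0 bound=3 product=10
t=8: arr=3 -> substrate=0 bound=3 product=13
t=9: arr=2 -> substrate=1 bound=4 product=13
t=10: arr=0 -> substrate=0 bound=2 product=16
t=11: arr=0 -> substrate=0 bound=1 product=17
t=12: arr=0 -> substrate=0 bound=0 product=18
t=13: arr=2 -> substrate=0 bound=2 product=18

Answer: 2 2 3 4 4 4 4 3 3 4 2 1 0 2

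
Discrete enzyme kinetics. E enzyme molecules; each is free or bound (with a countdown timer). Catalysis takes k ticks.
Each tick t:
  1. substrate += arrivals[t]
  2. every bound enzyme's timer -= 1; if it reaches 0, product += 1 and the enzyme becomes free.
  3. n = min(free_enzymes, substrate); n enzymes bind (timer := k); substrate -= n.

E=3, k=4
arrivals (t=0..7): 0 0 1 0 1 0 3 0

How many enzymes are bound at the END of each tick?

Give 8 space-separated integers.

t=0: arr=0 -> substrate=0 bound=0 product=0
t=1: arr=0 -> substrate=0 bound=0 product=0
t=2: arr=1 -> substrate=0 bound=1 product=0
t=3: arr=0 -> substrate=0 bound=1 product=0
t=4: arr=1 -> substrate=0 bound=2 product=0
t=5: arr=0 -> substrate=0 bound=2 product=0
t=6: arr=3 -> substrate=1 bound=3 product=1
t=7: arr=0 -> substrate=1 bound=3 product=1

Answer: 0 0 1 1 2 2 3 3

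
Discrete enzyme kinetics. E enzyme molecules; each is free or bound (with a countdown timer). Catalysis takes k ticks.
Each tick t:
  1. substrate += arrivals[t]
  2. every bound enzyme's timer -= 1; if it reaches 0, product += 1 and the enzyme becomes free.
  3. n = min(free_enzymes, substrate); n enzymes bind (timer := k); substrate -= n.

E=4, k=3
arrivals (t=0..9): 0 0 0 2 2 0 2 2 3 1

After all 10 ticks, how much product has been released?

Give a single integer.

t=0: arr=0 -> substrate=0 bound=0 product=0
t=1: arr=0 -> substrate=0 bound=0 product=0
t=2: arr=0 -> substrate=0 bound=0 product=0
t=3: arr=2 -> substrate=0 bound=2 product=0
t=4: arr=2 -> substrate=0 bound=4 product=0
t=5: arr=0 -> substrate=0 bound=4 product=0
t=6: arr=2 -> substrate=0 bound=4 product=2
t=7: arr=2 -> substrate=0 bound=4 product=4
t=8: arr=3 -> substrate=3 bound=4 product=4
t=9: arr=1 -> substrate=2 bound=4 product=6

Answer: 6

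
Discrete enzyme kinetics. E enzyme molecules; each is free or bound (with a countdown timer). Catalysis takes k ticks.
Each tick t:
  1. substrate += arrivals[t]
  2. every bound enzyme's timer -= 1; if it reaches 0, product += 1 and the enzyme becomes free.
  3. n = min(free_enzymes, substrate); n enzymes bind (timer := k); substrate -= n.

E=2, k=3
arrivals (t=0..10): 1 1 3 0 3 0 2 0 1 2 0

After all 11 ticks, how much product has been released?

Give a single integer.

Answer: 6

Derivation:
t=0: arr=1 -> substrate=0 bound=1 product=0
t=1: arr=1 -> substrate=0 bound=2 product=0
t=2: arr=3 -> substrate=3 bound=2 product=0
t=3: arr=0 -> substrate=2 bound=2 product=1
t=4: arr=3 -> substrate=4 bound=2 product=2
t=5: arr=0 -> substrate=4 bound=2 product=2
t=6: arr=2 -> substrate=5 bound=2 product=3
t=7: arr=0 -> substrate=4 bound=2 product=4
t=8: arr=1 -> substrate=5 bound=2 product=4
t=9: arr=2 -> substrate=6 bound=2 product=5
t=10: arr=0 -> substrate=5 bound=2 product=6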